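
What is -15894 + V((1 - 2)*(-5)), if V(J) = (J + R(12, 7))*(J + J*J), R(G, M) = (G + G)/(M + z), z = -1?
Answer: -15624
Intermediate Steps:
R(G, M) = 2*G/(-1 + M) (R(G, M) = (G + G)/(M - 1) = (2*G)/(-1 + M) = 2*G/(-1 + M))
V(J) = (4 + J)*(J + J²) (V(J) = (J + 2*12/(-1 + 7))*(J + J*J) = (J + 2*12/6)*(J + J²) = (J + 2*12*(⅙))*(J + J²) = (J + 4)*(J + J²) = (4 + J)*(J + J²))
-15894 + V((1 - 2)*(-5)) = -15894 + ((1 - 2)*(-5))*(4 + ((1 - 2)*(-5))² + 5*((1 - 2)*(-5))) = -15894 + (-1*(-5))*(4 + (-1*(-5))² + 5*(-1*(-5))) = -15894 + 5*(4 + 5² + 5*5) = -15894 + 5*(4 + 25 + 25) = -15894 + 5*54 = -15894 + 270 = -15624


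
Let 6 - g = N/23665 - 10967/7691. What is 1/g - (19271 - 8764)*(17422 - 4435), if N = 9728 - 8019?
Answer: -182635387566603919/1338435226 ≈ -1.3645e+8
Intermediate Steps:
N = 1709
g = 1338435226/182007515 (g = 6 - (1709/23665 - 10967/7691) = 6 - 1*(-246390136/182007515) = 6 + 246390136/182007515 = 1338435226/182007515 ≈ 7.3537)
1/g - (19271 - 8764)*(17422 - 4435) = 1/(1338435226/182007515) - (19271 - 8764)*(17422 - 4435) = 182007515/1338435226 - 10507*12987 = 182007515/1338435226 - 1*136454409 = 182007515/1338435226 - 136454409 = -182635387566603919/1338435226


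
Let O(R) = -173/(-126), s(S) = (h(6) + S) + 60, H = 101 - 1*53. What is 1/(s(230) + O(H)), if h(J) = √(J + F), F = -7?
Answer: 4625838/1347860245 - 15876*I/1347860245 ≈ 0.003432 - 1.1779e-5*I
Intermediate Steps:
H = 48 (H = 101 - 53 = 48)
h(J) = √(-7 + J) (h(J) = √(J - 7) = √(-7 + J))
s(S) = 60 + I + S (s(S) = (√(-7 + 6) + S) + 60 = (√(-1) + S) + 60 = (I + S) + 60 = 60 + I + S)
O(R) = 173/126 (O(R) = -173*(-1/126) = 173/126)
1/(s(230) + O(H)) = 1/((60 + I + 230) + 173/126) = 1/((290 + I) + 173/126) = 1/(36713/126 + I) = 15876*(36713/126 - I)/1347860245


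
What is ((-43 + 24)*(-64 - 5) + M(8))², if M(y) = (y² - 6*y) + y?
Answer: 1782225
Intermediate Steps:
M(y) = y² - 5*y
((-43 + 24)*(-64 - 5) + M(8))² = ((-43 + 24)*(-64 - 5) + 8*(-5 + 8))² = (-19*(-69) + 8*3)² = (1311 + 24)² = 1335² = 1782225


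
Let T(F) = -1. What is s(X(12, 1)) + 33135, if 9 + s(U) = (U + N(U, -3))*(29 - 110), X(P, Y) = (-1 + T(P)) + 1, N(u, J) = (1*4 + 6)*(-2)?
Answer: 34827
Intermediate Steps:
N(u, J) = -20 (N(u, J) = (4 + 6)*(-2) = 10*(-2) = -20)
X(P, Y) = -1 (X(P, Y) = (-1 - 1) + 1 = -2 + 1 = -1)
s(U) = 1611 - 81*U (s(U) = -9 + (U - 20)*(29 - 110) = -9 + (-20 + U)*(-81) = -9 + (1620 - 81*U) = 1611 - 81*U)
s(X(12, 1)) + 33135 = (1611 - 81*(-1)) + 33135 = (1611 + 81) + 33135 = 1692 + 33135 = 34827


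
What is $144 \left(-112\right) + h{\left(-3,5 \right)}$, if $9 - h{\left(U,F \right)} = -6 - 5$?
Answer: $-16108$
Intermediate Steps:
$h{\left(U,F \right)} = 20$ ($h{\left(U,F \right)} = 9 - \left(-6 - 5\right) = 9 - -11 = 9 + 11 = 20$)
$144 \left(-112\right) + h{\left(-3,5 \right)} = 144 \left(-112\right) + 20 = -16128 + 20 = -16108$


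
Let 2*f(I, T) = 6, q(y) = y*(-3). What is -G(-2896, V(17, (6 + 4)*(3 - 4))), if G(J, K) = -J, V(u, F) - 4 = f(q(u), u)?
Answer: -2896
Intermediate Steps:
q(y) = -3*y
f(I, T) = 3 (f(I, T) = (½)*6 = 3)
V(u, F) = 7 (V(u, F) = 4 + 3 = 7)
-G(-2896, V(17, (6 + 4)*(3 - 4))) = -(-1)*(-2896) = -1*2896 = -2896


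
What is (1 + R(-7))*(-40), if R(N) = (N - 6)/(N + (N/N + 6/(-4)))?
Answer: -328/3 ≈ -109.33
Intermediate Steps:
R(N) = (-6 + N)/(-½ + N) (R(N) = (-6 + N)/(N + (1 + 6*(-¼))) = (-6 + N)/(N + (1 - 3/2)) = (-6 + N)/(N - ½) = (-6 + N)/(-½ + N))
(1 + R(-7))*(-40) = (1 + 2*(-6 - 7)/(-1 + 2*(-7)))*(-40) = (1 + 2*(-13)/(-1 - 14))*(-40) = (1 + 2*(-13)/(-15))*(-40) = (1 + 2*(-1/15)*(-13))*(-40) = (1 + 26/15)*(-40) = (41/15)*(-40) = -328/3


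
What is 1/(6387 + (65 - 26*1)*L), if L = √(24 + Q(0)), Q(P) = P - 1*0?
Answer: 2129/13585755 - 26*√6/13585755 ≈ 0.00015202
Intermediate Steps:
Q(P) = P (Q(P) = P + 0 = P)
L = 2*√6 (L = √(24 + 0) = √24 = 2*√6 ≈ 4.8990)
1/(6387 + (65 - 26*1)*L) = 1/(6387 + (65 - 26*1)*(2*√6)) = 1/(6387 + (65 - 26)*(2*√6)) = 1/(6387 + 39*(2*√6)) = 1/(6387 + 78*√6)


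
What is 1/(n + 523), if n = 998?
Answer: 1/1521 ≈ 0.00065746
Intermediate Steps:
1/(n + 523) = 1/(998 + 523) = 1/1521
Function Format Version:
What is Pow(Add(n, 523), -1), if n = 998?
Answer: Rational(1, 1521) ≈ 0.00065746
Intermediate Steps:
Pow(Add(n, 523), -1) = Pow(Add(998, 523), -1) = Pow(1521, -1) = Rational(1, 1521)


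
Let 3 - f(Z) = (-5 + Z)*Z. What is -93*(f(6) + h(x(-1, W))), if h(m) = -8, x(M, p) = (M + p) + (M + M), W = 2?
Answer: 1023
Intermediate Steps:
x(M, p) = p + 3*M (x(M, p) = (M + p) + 2*M = p + 3*M)
f(Z) = 3 - Z*(-5 + Z) (f(Z) = 3 - (-5 + Z)*Z = 3 - Z*(-5 + Z))
-93*(f(6) + h(x(-1, W))) = -93*((3 - 1*6**2 + 5*6) - 8) = -93*((3 - 1*36 + 30) - 8) = -93*((3 - 36 + 30) - 8) = -93*(-3 - 8) = -93*(-11) = 1023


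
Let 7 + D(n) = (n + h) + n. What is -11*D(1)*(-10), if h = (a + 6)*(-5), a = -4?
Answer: -1650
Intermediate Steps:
h = -10 (h = (-4 + 6)*(-5) = 2*(-5) = -10)
D(n) = -17 + 2*n (D(n) = -7 + ((n - 10) + n) = -7 + ((-10 + n) + n) = -7 + (-10 + 2*n) = -17 + 2*n)
-11*D(1)*(-10) = -11*(-17 + 2*1)*(-10) = -11*(-17 + 2)*(-10) = -11*(-15)*(-10) = 165*(-10) = -1650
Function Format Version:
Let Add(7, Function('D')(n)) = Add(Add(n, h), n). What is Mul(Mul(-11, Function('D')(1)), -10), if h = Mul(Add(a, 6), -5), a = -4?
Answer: -1650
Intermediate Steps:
h = -10 (h = Mul(Add(-4, 6), -5) = Mul(2, -5) = -10)
Function('D')(n) = Add(-17, Mul(2, n)) (Function('D')(n) = Add(-7, Add(Add(n, -10), n)) = Add(-7, Add(Add(-10, n), n)) = Add(-7, Add(-10, Mul(2, n))) = Add(-17, Mul(2, n)))
Mul(Mul(-11, Function('D')(1)), -10) = Mul(Mul(-11, Add(-17, Mul(2, 1))), -10) = Mul(Mul(-11, Add(-17, 2)), -10) = Mul(Mul(-11, -15), -10) = Mul(165, -10) = -1650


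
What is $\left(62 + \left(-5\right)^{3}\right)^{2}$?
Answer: $3969$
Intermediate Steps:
$\left(62 + \left(-5\right)^{3}\right)^{2} = \left(62 - 125\right)^{2} = \left(-63\right)^{2} = 3969$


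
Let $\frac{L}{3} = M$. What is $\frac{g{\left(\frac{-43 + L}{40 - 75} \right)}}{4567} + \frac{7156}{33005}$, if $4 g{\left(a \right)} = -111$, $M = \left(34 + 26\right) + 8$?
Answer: $\frac{127062253}{602935340} \approx 0.21074$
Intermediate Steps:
$M = 68$ ($M = 60 + 8 = 68$)
$L = 204$ ($L = 3 \cdot 68 = 204$)
$g{\left(a \right)} = - \frac{111}{4}$ ($g{\left(a \right)} = \frac{1}{4} \left(-111\right) = - \frac{111}{4}$)
$\frac{g{\left(\frac{-43 + L}{40 - 75} \right)}}{4567} + \frac{7156}{33005} = - \frac{111}{4 \cdot 4567} + \frac{7156}{33005} = \left(- \frac{111}{4}\right) \frac{1}{4567} + 7156 \cdot \frac{1}{33005} = - \frac{111}{18268} + \frac{7156}{33005} = \frac{127062253}{602935340}$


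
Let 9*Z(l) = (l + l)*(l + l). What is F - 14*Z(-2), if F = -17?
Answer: -377/9 ≈ -41.889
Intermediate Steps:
Z(l) = 4*l**2/9 (Z(l) = ((l + l)*(l + l))/9 = ((2*l)*(2*l))/9 = (4*l**2)/9 = 4*l**2/9)
F - 14*Z(-2) = -17 - 56*(-2)**2/9 = -17 - 56*4/9 = -17 - 14*16/9 = -17 - 224/9 = -377/9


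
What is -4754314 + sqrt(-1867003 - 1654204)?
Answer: -4754314 + I*sqrt(3521207) ≈ -4.7543e+6 + 1876.5*I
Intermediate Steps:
-4754314 + sqrt(-1867003 - 1654204) = -4754314 + sqrt(-3521207) = -4754314 + I*sqrt(3521207)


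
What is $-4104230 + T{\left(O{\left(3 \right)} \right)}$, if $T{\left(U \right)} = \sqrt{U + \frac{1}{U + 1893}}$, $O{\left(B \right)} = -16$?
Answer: $-4104230 + \frac{i \sqrt{56368187}}{1877} \approx -4.1042 \cdot 10^{6} + 3.9999 i$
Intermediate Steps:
$T{\left(U \right)} = \sqrt{U + \frac{1}{1893 + U}}$
$-4104230 + T{\left(O{\left(3 \right)} \right)} = -4104230 + \sqrt{\frac{1 - 16 \left(1893 - 16\right)}{1893 - 16}} = -4104230 + \sqrt{\frac{1 - 30032}{1877}} = -4104230 + \sqrt{\frac{1}{1877} \left(-30031\right)} = -4104230 + \sqrt{- \frac{30031}{1877}} = -4104230 + \frac{i \sqrt{56368187}}{1877}$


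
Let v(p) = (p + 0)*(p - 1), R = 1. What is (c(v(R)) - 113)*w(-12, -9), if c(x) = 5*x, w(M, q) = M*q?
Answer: -12204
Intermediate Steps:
v(p) = p*(-1 + p)
(c(v(R)) - 113)*w(-12, -9) = (5*(1*(-1 + 1)) - 113)*(-12*(-9)) = (5*(1*0) - 113)*108 = (5*0 - 113)*108 = (0 - 113)*108 = -113*108 = -12204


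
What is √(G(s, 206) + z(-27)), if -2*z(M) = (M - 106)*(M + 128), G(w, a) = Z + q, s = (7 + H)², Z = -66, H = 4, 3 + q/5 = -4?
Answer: √26462/2 ≈ 81.336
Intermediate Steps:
q = -35 (q = -15 + 5*(-4) = -15 - 20 = -35)
s = 121 (s = (7 + 4)² = 11² = 121)
G(w, a) = -101 (G(w, a) = -66 - 35 = -101)
z(M) = -(-106 + M)*(128 + M)/2 (z(M) = -(M - 106)*(M + 128)/2 = -(-106 + M)*(128 + M)/2)
√(G(s, 206) + z(-27)) = √(-101 + (6784 - 11*(-27) - ½*(-27)²)) = √(-101 + (6784 + 297 - ½*729)) = √(-101 + (6784 + 297 - 729/2)) = √(-101 + 13433/2) = √(13231/2) = √26462/2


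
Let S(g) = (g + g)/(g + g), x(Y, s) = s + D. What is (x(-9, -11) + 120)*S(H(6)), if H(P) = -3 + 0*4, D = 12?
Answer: 121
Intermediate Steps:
x(Y, s) = 12 + s (x(Y, s) = s + 12 = 12 + s)
H(P) = -3 (H(P) = -3 + 0 = -3)
S(g) = 1 (S(g) = (2*g)/((2*g)) = (2*g)*(1/(2*g)) = 1)
(x(-9, -11) + 120)*S(H(6)) = ((12 - 11) + 120)*1 = (1 + 120)*1 = 121*1 = 121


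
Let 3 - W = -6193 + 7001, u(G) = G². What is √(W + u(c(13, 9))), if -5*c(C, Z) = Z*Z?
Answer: 2*I*√3391/5 ≈ 23.293*I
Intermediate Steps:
c(C, Z) = -Z²/5 (c(C, Z) = -Z*Z/5 = -Z²/5)
W = -805 (W = 3 - (-6193 + 7001) = 3 - 1*808 = 3 - 808 = -805)
√(W + u(c(13, 9))) = √(-805 + (-⅕*9²)²) = √(-805 + (-⅕*81)²) = √(-805 + (-81/5)²) = √(-805 + 6561/25) = √(-13564/25) = 2*I*√3391/5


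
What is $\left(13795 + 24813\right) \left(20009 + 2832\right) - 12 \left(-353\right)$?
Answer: $881849564$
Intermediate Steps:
$\left(13795 + 24813\right) \left(20009 + 2832\right) - 12 \left(-353\right) = 38608 \cdot 22841 - -4236 = 881845328 + 4236 = 881849564$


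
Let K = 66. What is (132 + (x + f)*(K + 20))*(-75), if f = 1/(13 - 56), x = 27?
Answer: -183900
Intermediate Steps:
f = -1/43 (f = 1/(-43) = -1/43 ≈ -0.023256)
(132 + (x + f)*(K + 20))*(-75) = (132 + (27 - 1/43)*(66 + 20))*(-75) = (132 + (1160/43)*86)*(-75) = (132 + 2320)*(-75) = 2452*(-75) = -183900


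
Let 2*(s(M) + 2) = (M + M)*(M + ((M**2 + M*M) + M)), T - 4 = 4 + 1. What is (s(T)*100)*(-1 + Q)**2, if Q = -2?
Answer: 1456200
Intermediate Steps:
T = 9 (T = 4 + (4 + 1) = 4 + 5 = 9)
s(M) = -2 + M*(2*M + 2*M**2) (s(M) = -2 + ((M + M)*(M + ((M**2 + M*M) + M)))/2 = -2 + ((2*M)*(M + ((M**2 + M**2) + M)))/2 = -2 + ((2*M)*(M + (2*M**2 + M)))/2 = -2 + ((2*M)*(M + (M + 2*M**2)))/2 = -2 + ((2*M)*(2*M + 2*M**2))/2 = -2 + (2*M*(2*M + 2*M**2))/2 = -2 + M*(2*M + 2*M**2))
(s(T)*100)*(-1 + Q)**2 = ((-2 + 2*9**2 + 2*9**3)*100)*(-1 - 2)**2 = ((-2 + 2*81 + 2*729)*100)*(-3)**2 = ((-2 + 162 + 1458)*100)*9 = (1618*100)*9 = 161800*9 = 1456200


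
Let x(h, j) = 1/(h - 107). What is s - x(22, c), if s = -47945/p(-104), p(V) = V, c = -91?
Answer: 4075429/8840 ≈ 461.02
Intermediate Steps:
x(h, j) = 1/(-107 + h)
s = 47945/104 (s = -47945/(-104) = -47945*(-1/104) = 47945/104 ≈ 461.01)
s - x(22, c) = 47945/104 - 1/(-107 + 22) = 47945/104 - 1/(-85) = 47945/104 - 1*(-1/85) = 47945/104 + 1/85 = 4075429/8840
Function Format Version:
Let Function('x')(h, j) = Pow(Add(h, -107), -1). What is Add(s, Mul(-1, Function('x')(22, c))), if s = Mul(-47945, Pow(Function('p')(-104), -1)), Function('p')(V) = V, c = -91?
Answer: Rational(4075429, 8840) ≈ 461.02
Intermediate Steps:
Function('x')(h, j) = Pow(Add(-107, h), -1)
s = Rational(47945, 104) (s = Mul(-47945, Pow(-104, -1)) = Mul(-47945, Rational(-1, 104)) = Rational(47945, 104) ≈ 461.01)
Add(s, Mul(-1, Function('x')(22, c))) = Add(Rational(47945, 104), Mul(-1, Pow(Add(-107, 22), -1))) = Add(Rational(47945, 104), Mul(-1, Pow(-85, -1))) = Add(Rational(47945, 104), Mul(-1, Rational(-1, 85))) = Add(Rational(47945, 104), Rational(1, 85)) = Rational(4075429, 8840)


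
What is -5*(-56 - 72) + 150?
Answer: 790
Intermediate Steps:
-5*(-56 - 72) + 150 = -5*(-128) + 150 = 640 + 150 = 790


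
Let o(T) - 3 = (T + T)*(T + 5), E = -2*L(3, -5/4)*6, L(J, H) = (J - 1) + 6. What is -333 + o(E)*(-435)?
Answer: -7601958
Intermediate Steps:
L(J, H) = 5 + J (L(J, H) = (-1 + J) + 6 = 5 + J)
E = -96 (E = -2*(5 + 3)*6 = -2*8*6 = -16*6 = -96)
o(T) = 3 + 2*T*(5 + T) (o(T) = 3 + (T + T)*(T + 5) = 3 + (2*T)*(5 + T) = 3 + 2*T*(5 + T))
-333 + o(E)*(-435) = -333 + (3 + 2*(-96)**2 + 10*(-96))*(-435) = -333 + (3 + 2*9216 - 960)*(-435) = -333 + (3 + 18432 - 960)*(-435) = -333 + 17475*(-435) = -333 - 7601625 = -7601958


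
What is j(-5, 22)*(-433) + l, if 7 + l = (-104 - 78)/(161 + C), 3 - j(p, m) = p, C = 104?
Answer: -919997/265 ≈ -3471.7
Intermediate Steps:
j(p, m) = 3 - p
l = -2037/265 (l = -7 + (-104 - 78)/(161 + 104) = -7 - 182/265 = -2037/265 ≈ -7.6868)
j(-5, 22)*(-433) + l = (3 - 1*(-5))*(-433) - 2037/265 = (3 + 5)*(-433) - 2037/265 = 8*(-433) - 2037/265 = -3464 - 2037/265 = -919997/265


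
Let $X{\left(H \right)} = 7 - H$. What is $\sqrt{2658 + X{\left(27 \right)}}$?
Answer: $\sqrt{2638} \approx 51.361$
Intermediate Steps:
$\sqrt{2658 + X{\left(27 \right)}} = \sqrt{2658 + \left(7 - 27\right)} = \sqrt{2658 - 20} = \sqrt{2638}$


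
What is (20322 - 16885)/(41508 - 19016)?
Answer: 3437/22492 ≈ 0.15281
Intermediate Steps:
(20322 - 16885)/(41508 - 19016) = 3437/22492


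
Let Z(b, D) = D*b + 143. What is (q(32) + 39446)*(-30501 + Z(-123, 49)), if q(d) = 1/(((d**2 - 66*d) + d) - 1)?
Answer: -1517051508085/1057 ≈ -1.4352e+9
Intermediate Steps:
q(d) = 1/(-1 + d**2 - 65*d) (q(d) = 1/((d**2 - 65*d) - 1) = 1/(-1 + d**2 - 65*d))
Z(b, D) = 143 + D*b
(q(32) + 39446)*(-30501 + Z(-123, 49)) = (1/(-1 + 32**2 - 65*32) + 39446)*(-30501 + (143 + 49*(-123))) = (1/(-1 + 1024 - 2080) + 39446)*(-30501 + (143 - 6027)) = (1/(-1057) + 39446)*(-30501 - 5884) = (-1/1057 + 39446)*(-36385) = (41694421/1057)*(-36385) = -1517051508085/1057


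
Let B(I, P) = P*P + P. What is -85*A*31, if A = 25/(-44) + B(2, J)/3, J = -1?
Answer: 65875/44 ≈ 1497.2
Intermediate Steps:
B(I, P) = P + P² (B(I, P) = P² + P = P + P²)
A = -25/44 (A = 25/(-44) - (1 - 1)/3 = 25*(-1/44) - 1*0*(⅓) = -25/44 + 0*(⅓) = -25/44 + 0 = -25/44 ≈ -0.56818)
-85*A*31 = -85*(-25/44)*31 = (2125/44)*31 = 65875/44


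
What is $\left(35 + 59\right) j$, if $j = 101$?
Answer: $9494$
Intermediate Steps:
$\left(35 + 59\right) j = \left(35 + 59\right) 101 = 94 \cdot 101 = 9494$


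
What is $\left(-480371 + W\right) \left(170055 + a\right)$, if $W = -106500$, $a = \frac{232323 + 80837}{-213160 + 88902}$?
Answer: $- \frac{6200403922728565}{62129} \approx -9.9799 \cdot 10^{10}$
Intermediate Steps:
$a = - \frac{156580}{62129}$ ($a = \frac{313160}{-124258} = 313160 \left(- \frac{1}{124258}\right) = - \frac{156580}{62129} \approx -2.5202$)
$\left(-480371 + W\right) \left(170055 + a\right) = \left(-480371 - 106500\right) \left(170055 - \frac{156580}{62129}\right) = \left(-586871\right) \frac{10565190515}{62129} = - \frac{6200403922728565}{62129}$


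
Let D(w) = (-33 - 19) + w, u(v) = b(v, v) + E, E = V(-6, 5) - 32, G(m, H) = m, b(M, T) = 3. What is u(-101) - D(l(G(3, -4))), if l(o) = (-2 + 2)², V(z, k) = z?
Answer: 17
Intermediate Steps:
l(o) = 0 (l(o) = 0² = 0)
E = -38 (E = -6 - 32 = -38)
u(v) = -35 (u(v) = 3 - 38 = -35)
D(w) = -52 + w
u(-101) - D(l(G(3, -4))) = -35 - (-52 + 0) = -35 - 1*(-52) = -35 + 52 = 17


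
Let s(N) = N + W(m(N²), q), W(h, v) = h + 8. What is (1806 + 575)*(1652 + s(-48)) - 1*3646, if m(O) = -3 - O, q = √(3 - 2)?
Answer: -1658441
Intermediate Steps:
q = 1 (q = √1 = 1)
W(h, v) = 8 + h
s(N) = 5 + N - N² (s(N) = N + (8 + (-3 - N²)) = N + (5 - N²) = 5 + N - N²)
(1806 + 575)*(1652 + s(-48)) - 1*3646 = (1806 + 575)*(1652 + (5 - 48 - 1*(-48)²)) - 1*3646 = 2381*(1652 + (5 - 48 - 1*2304)) - 3646 = 2381*(1652 + (5 - 48 - 2304)) - 3646 = 2381*(1652 - 2347) - 3646 = 2381*(-695) - 3646 = -1654795 - 3646 = -1658441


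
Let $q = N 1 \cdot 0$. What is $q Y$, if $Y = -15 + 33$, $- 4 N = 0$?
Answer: $0$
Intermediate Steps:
$N = 0$ ($N = \left(- \frac{1}{4}\right) 0 = 0$)
$Y = 18$
$q = 0$ ($q = 0 \cdot 1 \cdot 0 = 0 \cdot 0 = 0$)
$q Y = 0 \cdot 18 = 0$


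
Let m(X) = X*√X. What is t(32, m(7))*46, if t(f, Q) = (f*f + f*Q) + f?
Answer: 48576 + 10304*√7 ≈ 75838.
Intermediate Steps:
m(X) = X^(3/2)
t(f, Q) = f + f² + Q*f (t(f, Q) = (f² + Q*f) + f = f + f² + Q*f)
t(32, m(7))*46 = (32*(1 + 7^(3/2) + 32))*46 = (32*(1 + 7*√7 + 32))*46 = (32*(33 + 7*√7))*46 = (1056 + 224*√7)*46 = 48576 + 10304*√7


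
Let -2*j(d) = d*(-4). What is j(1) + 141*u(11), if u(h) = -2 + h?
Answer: 1271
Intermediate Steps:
j(d) = 2*d (j(d) = -d*(-4)/2 = -(-2)*d = 2*d)
j(1) + 141*u(11) = 2*1 + 141*(-2 + 11) = 2 + 141*9 = 2 + 1269 = 1271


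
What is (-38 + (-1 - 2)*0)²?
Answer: 1444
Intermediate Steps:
(-38 + (-1 - 2)*0)² = (-38 - 3*0)² = (-38 + 0)² = (-38)² = 1444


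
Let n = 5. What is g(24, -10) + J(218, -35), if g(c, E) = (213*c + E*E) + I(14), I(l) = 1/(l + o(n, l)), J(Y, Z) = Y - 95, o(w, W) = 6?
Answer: 106701/20 ≈ 5335.0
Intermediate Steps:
J(Y, Z) = -95 + Y
I(l) = 1/(6 + l) (I(l) = 1/(l + 6) = 1/(6 + l))
g(c, E) = 1/20 + E**2 + 213*c (g(c, E) = (213*c + E*E) + 1/(6 + 14) = (213*c + E**2) + 1/20 = (E**2 + 213*c) + 1/20 = 1/20 + E**2 + 213*c)
g(24, -10) + J(218, -35) = (1/20 + (-10)**2 + 213*24) + (-95 + 218) = (1/20 + 100 + 5112) + 123 = 104241/20 + 123 = 106701/20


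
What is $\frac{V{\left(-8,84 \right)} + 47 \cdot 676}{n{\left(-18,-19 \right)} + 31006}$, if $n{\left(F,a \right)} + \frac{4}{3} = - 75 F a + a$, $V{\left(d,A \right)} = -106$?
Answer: $\frac{94998}{16007} \approx 5.9348$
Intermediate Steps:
$n{\left(F,a \right)} = - \frac{4}{3} + a - 75 F a$ ($n{\left(F,a \right)} = - \frac{4}{3} + \left(- 75 F a + a\right) = - \frac{4}{3} - \left(- a + 75 F a\right) = - \frac{4}{3} + a - 75 F a$)
$\frac{V{\left(-8,84 \right)} + 47 \cdot 676}{n{\left(-18,-19 \right)} + 31006} = \frac{-106 + 47 \cdot 676}{\left(- \frac{4}{3} - 19 - \left(-1350\right) \left(-19\right)\right) + 31006} = \frac{-106 + 31772}{\left(- \frac{4}{3} - 19 - 25650\right) + 31006} = \frac{31666}{- \frac{77011}{3} + 31006} = \frac{31666}{\frac{16007}{3}} = 31666 \cdot \frac{3}{16007} = \frac{94998}{16007}$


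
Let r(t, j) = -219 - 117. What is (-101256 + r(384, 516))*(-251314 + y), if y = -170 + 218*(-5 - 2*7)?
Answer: 25969556592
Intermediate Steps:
y = -4312 (y = -170 + 218*(-5 - 14) = -170 + 218*(-19) = -170 - 4142 = -4312)
r(t, j) = -336
(-101256 + r(384, 516))*(-251314 + y) = (-101256 - 336)*(-251314 - 4312) = -101592*(-255626) = 25969556592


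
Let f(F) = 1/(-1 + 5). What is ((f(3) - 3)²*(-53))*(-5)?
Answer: 32065/16 ≈ 2004.1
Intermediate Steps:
f(F) = ¼ (f(F) = 1/4 = ¼)
((f(3) - 3)²*(-53))*(-5) = ((¼ - 3)²*(-53))*(-5) = ((-11/4)²*(-53))*(-5) = ((121/16)*(-53))*(-5) = -6413/16*(-5) = 32065/16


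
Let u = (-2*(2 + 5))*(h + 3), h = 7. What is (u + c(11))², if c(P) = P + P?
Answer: 13924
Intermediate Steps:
c(P) = 2*P
u = -140 (u = (-2*(2 + 5))*(7 + 3) = -2*7*10 = -14*10 = -140)
(u + c(11))² = (-140 + 2*11)² = (-140 + 22)² = (-118)² = 13924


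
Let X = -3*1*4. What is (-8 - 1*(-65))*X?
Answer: -684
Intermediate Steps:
X = -12 (X = -3*4 = -12)
(-8 - 1*(-65))*X = (-8 - 1*(-65))*(-12) = (-8 + 65)*(-12) = 57*(-12) = -684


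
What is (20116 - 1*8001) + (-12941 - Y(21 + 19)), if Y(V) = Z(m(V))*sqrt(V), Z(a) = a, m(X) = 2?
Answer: -826 - 4*sqrt(10) ≈ -838.65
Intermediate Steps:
Y(V) = 2*sqrt(V)
(20116 - 1*8001) + (-12941 - Y(21 + 19)) = (20116 - 1*8001) + (-12941 - 2*sqrt(21 + 19)) = (20116 - 8001) + (-12941 - 2*sqrt(40)) = 12115 + (-12941 - 2*2*sqrt(10)) = 12115 + (-12941 - 4*sqrt(10)) = -826 - 4*sqrt(10)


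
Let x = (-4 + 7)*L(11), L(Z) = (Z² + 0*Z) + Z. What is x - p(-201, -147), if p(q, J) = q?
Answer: 597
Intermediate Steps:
L(Z) = Z + Z² (L(Z) = (Z² + 0) + Z = Z² + Z = Z + Z²)
x = 396 (x = (-4 + 7)*(11*(1 + 11)) = 3*(11*12) = 3*132 = 396)
x - p(-201, -147) = 396 - 1*(-201) = 396 + 201 = 597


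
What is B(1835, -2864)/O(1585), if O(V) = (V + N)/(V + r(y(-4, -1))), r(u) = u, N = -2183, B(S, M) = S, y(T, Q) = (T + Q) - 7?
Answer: -222035/46 ≈ -4826.8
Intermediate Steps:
y(T, Q) = -7 + Q + T (y(T, Q) = (Q + T) - 7 = -7 + Q + T)
O(V) = (-2183 + V)/(-12 + V) (O(V) = (V - 2183)/(V + (-7 - 1 - 4)) = (-2183 + V)/(V - 12) = (-2183 + V)/(-12 + V))
B(1835, -2864)/O(1585) = 1835/(((-2183 + 1585)/(-12 + 1585))) = 1835/((-598/1573)) = 1835/(((1/1573)*(-598))) = 1835/(-46/121) = 1835*(-121/46) = -222035/46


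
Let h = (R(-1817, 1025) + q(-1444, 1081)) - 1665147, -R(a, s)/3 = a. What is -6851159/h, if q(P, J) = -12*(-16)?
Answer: 978737/237072 ≈ 4.1284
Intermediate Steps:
q(P, J) = 192
R(a, s) = -3*a
h = -1659504 (h = (-3*(-1817) + 192) - 1665147 = (5451 + 192) - 1665147 = 5643 - 1665147 = -1659504)
-6851159/h = -6851159/(-1659504) = -6851159*(-1/1659504) = 978737/237072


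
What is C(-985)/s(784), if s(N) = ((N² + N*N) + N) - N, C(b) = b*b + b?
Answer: 121155/153664 ≈ 0.78844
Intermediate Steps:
C(b) = b + b² (C(b) = b² + b = b + b²)
s(N) = 2*N² (s(N) = ((N² + N²) + N) - N = (2*N² + N) - N = (N + 2*N²) - N = 2*N²)
C(-985)/s(784) = (-985*(1 - 985))/((2*784²)) = (-985*(-984))/((2*614656)) = 969240/1229312 = 969240*(1/1229312) = 121155/153664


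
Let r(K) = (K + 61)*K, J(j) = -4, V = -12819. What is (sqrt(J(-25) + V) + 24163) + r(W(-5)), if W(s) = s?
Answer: 23883 + I*sqrt(12823) ≈ 23883.0 + 113.24*I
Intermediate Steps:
r(K) = K*(61 + K) (r(K) = (61 + K)*K = K*(61 + K))
(sqrt(J(-25) + V) + 24163) + r(W(-5)) = (sqrt(-4 - 12819) + 24163) - 5*(61 - 5) = (sqrt(-12823) + 24163) - 5*56 = (I*sqrt(12823) + 24163) - 280 = (24163 + I*sqrt(12823)) - 280 = 23883 + I*sqrt(12823)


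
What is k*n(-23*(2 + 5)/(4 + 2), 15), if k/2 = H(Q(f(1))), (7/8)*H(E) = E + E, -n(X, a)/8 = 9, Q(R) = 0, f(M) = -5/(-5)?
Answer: 0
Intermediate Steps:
f(M) = 1 (f(M) = -5*(-1/5) = 1)
n(X, a) = -72 (n(X, a) = -8*9 = -72)
H(E) = 16*E/7 (H(E) = 8*(E + E)/7 = 8*(2*E)/7 = 16*E/7)
k = 0 (k = 2*((16/7)*0) = 2*0 = 0)
k*n(-23*(2 + 5)/(4 + 2), 15) = 0*(-72) = 0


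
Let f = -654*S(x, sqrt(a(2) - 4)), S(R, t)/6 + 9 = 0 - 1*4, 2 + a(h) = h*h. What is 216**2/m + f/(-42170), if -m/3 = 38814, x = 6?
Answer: -219650634/136398865 ≈ -1.6104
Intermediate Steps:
a(h) = -2 + h**2 (a(h) = -2 + h*h = -2 + h**2)
S(R, t) = -78 (S(R, t) = -54 + 6*(0 - 1*4) = -54 + 6*(0 - 4) = -54 + 6*(-4) = -54 - 24 = -78)
m = -116442 (m = -3*38814 = -116442)
f = 51012 (f = -654*(-78) = 51012)
216**2/m + f/(-42170) = 216**2/(-116442) + 51012/(-42170) = 46656*(-1/116442) + 51012*(-1/42170) = -2592/6469 - 25506/21085 = -219650634/136398865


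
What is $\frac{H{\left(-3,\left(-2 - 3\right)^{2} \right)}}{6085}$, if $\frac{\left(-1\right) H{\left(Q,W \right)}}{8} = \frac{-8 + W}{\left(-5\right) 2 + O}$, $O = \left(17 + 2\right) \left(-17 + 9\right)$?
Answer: $\frac{68}{492885} \approx 0.00013796$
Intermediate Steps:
$O = -152$ ($O = 19 \left(-8\right) = -152$)
$H{\left(Q,W \right)} = - \frac{32}{81} + \frac{4 W}{81}$ ($H{\left(Q,W \right)} = - 8 \frac{-8 + W}{\left(-5\right) 2 - 152} = - 8 \frac{-8 + W}{-10 - 152} = - 8 \frac{-8 + W}{-162} = - 8 \left(-8 + W\right) \left(- \frac{1}{162}\right) = - 8 \left(\frac{4}{81} - \frac{W}{162}\right) = - \frac{32}{81} + \frac{4 W}{81}$)
$\frac{H{\left(-3,\left(-2 - 3\right)^{2} \right)}}{6085} = \frac{- \frac{32}{81} + \frac{4 \left(-2 - 3\right)^{2}}{81}}{6085} = \left(- \frac{32}{81} + \frac{4 \left(-5\right)^{2}}{81}\right) \frac{1}{6085} = \left(- \frac{32}{81} + \frac{4}{81} \cdot 25\right) \frac{1}{6085} = \left(- \frac{32}{81} + \frac{100}{81}\right) \frac{1}{6085} = \frac{68}{81} \cdot \frac{1}{6085} = \frac{68}{492885}$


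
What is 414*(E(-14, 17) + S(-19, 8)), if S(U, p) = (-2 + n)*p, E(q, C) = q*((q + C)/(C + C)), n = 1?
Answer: -64998/17 ≈ -3823.4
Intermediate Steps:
E(q, C) = q*(C + q)/(2*C) (E(q, C) = q*((C + q)/((2*C))) = q*((C + q)*(1/(2*C))) = q*((C + q)/(2*C)) = q*(C + q)/(2*C))
S(U, p) = -p (S(U, p) = (-2 + 1)*p = -p)
414*(E(-14, 17) + S(-19, 8)) = 414*((1/2)*(-14)*(17 - 14)/17 - 1*8) = 414*((1/2)*(-14)*(1/17)*3 - 8) = 414*(-21/17 - 8) = 414*(-157/17) = -64998/17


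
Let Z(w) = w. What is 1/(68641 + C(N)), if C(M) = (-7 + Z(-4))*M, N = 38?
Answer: 1/68223 ≈ 1.4658e-5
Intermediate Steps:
C(M) = -11*M (C(M) = (-7 - 4)*M = -11*M)
1/(68641 + C(N)) = 1/(68641 - 11*38) = 1/(68641 - 418) = 1/68223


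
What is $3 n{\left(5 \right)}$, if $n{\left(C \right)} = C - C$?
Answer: $0$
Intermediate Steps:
$n{\left(C \right)} = 0$
$3 n{\left(5 \right)} = 3 \cdot 0 = 0$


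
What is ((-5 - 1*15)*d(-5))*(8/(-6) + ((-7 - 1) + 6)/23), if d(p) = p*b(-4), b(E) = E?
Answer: 39200/69 ≈ 568.12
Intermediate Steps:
d(p) = -4*p (d(p) = p*(-4) = -4*p)
((-5 - 1*15)*d(-5))*(8/(-6) + ((-7 - 1) + 6)/23) = ((-5 - 1*15)*(-4*(-5)))*(8/(-6) + ((-7 - 1) + 6)/23) = ((-5 - 15)*20)*(8*(-1/6) + (-8 + 6)*(1/23)) = (-20*20)*(-4/3 - 2*1/23) = -400*(-4/3 - 2/23) = -400*(-98/69) = 39200/69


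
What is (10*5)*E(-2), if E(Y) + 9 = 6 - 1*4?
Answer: -350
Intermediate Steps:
E(Y) = -7 (E(Y) = -9 + (6 - 1*4) = -9 + (6 - 4) = -9 + 2 = -7)
(10*5)*E(-2) = (10*5)*(-7) = 50*(-7) = -350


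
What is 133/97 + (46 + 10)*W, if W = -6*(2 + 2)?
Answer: -130235/97 ≈ -1342.6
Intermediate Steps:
W = -24 (W = -6*4 = -24)
133/97 + (46 + 10)*W = 133/97 + (46 + 10)*(-24) = 133*(1/97) + 56*(-24) = 133/97 - 1344 = -130235/97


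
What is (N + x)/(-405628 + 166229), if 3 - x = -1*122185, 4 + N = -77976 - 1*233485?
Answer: 189277/239399 ≈ 0.79063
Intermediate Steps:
N = -311465 (N = -4 + (-77976 - 1*233485) = -4 + (-77976 - 233485) = -4 - 311461 = -311465)
x = 122188 (x = 3 - (-1)*122185 = 3 - 1*(-122185) = 3 + 122185 = 122188)
(N + x)/(-405628 + 166229) = (-311465 + 122188)/(-405628 + 166229) = -189277/(-239399) = -189277*(-1/239399) = 189277/239399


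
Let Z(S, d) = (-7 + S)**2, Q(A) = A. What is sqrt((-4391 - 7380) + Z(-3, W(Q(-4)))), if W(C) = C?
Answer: I*sqrt(11671) ≈ 108.03*I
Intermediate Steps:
sqrt((-4391 - 7380) + Z(-3, W(Q(-4)))) = sqrt((-4391 - 7380) + (-7 - 3)**2) = sqrt(-11771 + (-10)**2) = sqrt(-11771 + 100) = sqrt(-11671) = I*sqrt(11671)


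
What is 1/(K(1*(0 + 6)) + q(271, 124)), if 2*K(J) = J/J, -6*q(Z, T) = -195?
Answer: 1/33 ≈ 0.030303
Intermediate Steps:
q(Z, T) = 65/2 (q(Z, T) = -⅙*(-195) = 65/2)
K(J) = ½ (K(J) = (J/J)/2 = (½)*1 = ½)
1/(K(1*(0 + 6)) + q(271, 124)) = 1/(½ + 65/2) = 1/33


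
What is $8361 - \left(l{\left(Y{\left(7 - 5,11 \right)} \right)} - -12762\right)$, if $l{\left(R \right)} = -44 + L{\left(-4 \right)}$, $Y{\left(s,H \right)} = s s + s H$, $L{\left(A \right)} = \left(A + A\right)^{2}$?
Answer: $-4421$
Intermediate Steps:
$L{\left(A \right)} = 4 A^{2}$ ($L{\left(A \right)} = \left(2 A\right)^{2} = 4 A^{2}$)
$Y{\left(s,H \right)} = s^{2} + H s$
$l{\left(R \right)} = 20$ ($l{\left(R \right)} = -44 + 4 \left(-4\right)^{2} = -44 + 4 \cdot 16 = -44 + 64 = 20$)
$8361 - \left(l{\left(Y{\left(7 - 5,11 \right)} \right)} - -12762\right) = 8361 - \left(20 - -12762\right) = 8361 - \left(20 + 12762\right) = 8361 - 12782 = -4421$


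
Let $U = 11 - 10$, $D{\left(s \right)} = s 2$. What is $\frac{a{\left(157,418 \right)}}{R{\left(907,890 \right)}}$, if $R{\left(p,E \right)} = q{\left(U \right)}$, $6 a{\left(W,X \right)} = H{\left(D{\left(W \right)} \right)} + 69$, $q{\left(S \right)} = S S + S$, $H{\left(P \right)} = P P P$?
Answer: $\frac{30959213}{12} \approx 2.5799 \cdot 10^{6}$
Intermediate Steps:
$D{\left(s \right)} = 2 s$
$H{\left(P \right)} = P^{3}$ ($H{\left(P \right)} = P^{2} P = P^{3}$)
$U = 1$ ($U = 11 - 10 = 1$)
$q{\left(S \right)} = S + S^{2}$ ($q{\left(S \right)} = S^{2} + S = S + S^{2}$)
$a{\left(W,X \right)} = \frac{23}{2} + \frac{4 W^{3}}{3}$ ($a{\left(W,X \right)} = \frac{\left(2 W\right)^{3} + 69}{6} = \frac{8 W^{3} + 69}{6} = \frac{69 + 8 W^{3}}{6} = \frac{23}{2} + \frac{4 W^{3}}{3}$)
$R{\left(p,E \right)} = 2$ ($R{\left(p,E \right)} = 1 \left(1 + 1\right) = 1 \cdot 2 = 2$)
$\frac{a{\left(157,418 \right)}}{R{\left(907,890 \right)}} = \frac{\frac{23}{2} + \frac{4 \cdot 157^{3}}{3}}{2} = \left(\frac{23}{2} + \frac{4}{3} \cdot 3869893\right) \frac{1}{2} = \left(\frac{23}{2} + \frac{15479572}{3}\right) \frac{1}{2} = \frac{30959213}{6} \cdot \frac{1}{2} = \frac{30959213}{12}$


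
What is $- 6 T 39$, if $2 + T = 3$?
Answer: $-234$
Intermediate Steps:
$T = 1$ ($T = -2 + 3 = 1$)
$- 6 T 39 = \left(-6\right) 1 \cdot 39 = \left(-6\right) 39 = -234$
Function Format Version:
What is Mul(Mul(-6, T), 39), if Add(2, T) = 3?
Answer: -234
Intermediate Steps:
T = 1 (T = Add(-2, 3) = 1)
Mul(Mul(-6, T), 39) = Mul(Mul(-6, 1), 39) = Mul(-6, 39) = -234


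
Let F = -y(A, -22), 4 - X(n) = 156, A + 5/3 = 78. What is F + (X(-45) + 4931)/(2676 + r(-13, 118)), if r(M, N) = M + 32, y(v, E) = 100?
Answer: -264721/2695 ≈ -98.227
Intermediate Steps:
A = 229/3 (A = -5/3 + 78 = 229/3 ≈ 76.333)
X(n) = -152 (X(n) = 4 - 1*156 = 4 - 156 = -152)
r(M, N) = 32 + M
F = -100 (F = -1*100 = -100)
F + (X(-45) + 4931)/(2676 + r(-13, 118)) = -100 + (-152 + 4931)/(2676 + (32 - 13)) = -100 + 4779/(2676 + 19) = -100 + 4779/2695 = -264721/2695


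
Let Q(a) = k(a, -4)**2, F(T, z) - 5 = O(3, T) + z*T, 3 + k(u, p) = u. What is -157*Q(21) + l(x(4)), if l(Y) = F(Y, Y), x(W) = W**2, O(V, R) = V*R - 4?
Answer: -50563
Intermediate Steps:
k(u, p) = -3 + u
O(V, R) = -4 + R*V (O(V, R) = R*V - 4 = -4 + R*V)
F(T, z) = 1 + 3*T + T*z (F(T, z) = 5 + ((-4 + T*3) + z*T) = 5 + ((-4 + 3*T) + T*z) = 5 + (-4 + 3*T + T*z) = 1 + 3*T + T*z)
Q(a) = (-3 + a)**2
l(Y) = 1 + Y**2 + 3*Y (l(Y) = 1 + 3*Y + Y*Y = 1 + 3*Y + Y**2 = 1 + Y**2 + 3*Y)
-157*Q(21) + l(x(4)) = -157*(-3 + 21)**2 + (1 + (4**2)**2 + 3*4**2) = -157*18**2 + (1 + 16**2 + 3*16) = -157*324 + (1 + 256 + 48) = -50868 + 305 = -50563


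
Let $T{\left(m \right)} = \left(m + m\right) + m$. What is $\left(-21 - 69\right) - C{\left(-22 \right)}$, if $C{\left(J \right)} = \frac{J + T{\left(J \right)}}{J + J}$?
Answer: $-92$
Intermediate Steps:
$T{\left(m \right)} = 3 m$ ($T{\left(m \right)} = 2 m + m = 3 m$)
$C{\left(J \right)} = 2$ ($C{\left(J \right)} = \frac{J + 3 J}{J + J} = \frac{4 J}{2 J} = 4 J \frac{1}{2 J} = 2$)
$\left(-21 - 69\right) - C{\left(-22 \right)} = \left(-21 - 69\right) - 2 = -90 - 2 = -92$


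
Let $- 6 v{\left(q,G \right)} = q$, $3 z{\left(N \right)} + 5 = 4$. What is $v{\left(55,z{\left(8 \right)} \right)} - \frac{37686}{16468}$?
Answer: $- \frac{141482}{12351} \approx -11.455$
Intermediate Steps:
$z{\left(N \right)} = - \frac{1}{3}$ ($z{\left(N \right)} = - \frac{5}{3} + \frac{1}{3} \cdot 4 = - \frac{5}{3} + \frac{4}{3} = - \frac{1}{3}$)
$v{\left(q,G \right)} = - \frac{q}{6}$
$v{\left(55,z{\left(8 \right)} \right)} - \frac{37686}{16468} = \left(- \frac{1}{6}\right) 55 - \frac{37686}{16468} = - \frac{55}{6} - \frac{18843}{8234} = - \frac{141482}{12351}$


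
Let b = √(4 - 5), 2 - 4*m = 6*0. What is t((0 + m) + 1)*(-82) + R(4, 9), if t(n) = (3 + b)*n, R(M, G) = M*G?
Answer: -333 - 123*I ≈ -333.0 - 123.0*I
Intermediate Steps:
m = ½ (m = ½ - 3*0/2 = ½ - ¼*0 = ½ + 0 = ½ ≈ 0.50000)
b = I (b = √(-1) = I ≈ 1.0*I)
R(M, G) = G*M
t(n) = n*(3 + I) (t(n) = (3 + I)*n = n*(3 + I))
t((0 + m) + 1)*(-82) + R(4, 9) = (((0 + ½) + 1)*(3 + I))*(-82) + 9*4 = ((½ + 1)*(3 + I))*(-82) + 36 = (3*(3 + I)/2)*(-82) + 36 = (9/2 + 3*I/2)*(-82) + 36 = (-369 - 123*I) + 36 = -333 - 123*I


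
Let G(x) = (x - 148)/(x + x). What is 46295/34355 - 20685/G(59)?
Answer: 16771766981/611519 ≈ 27426.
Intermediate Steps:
G(x) = (-148 + x)/(2*x) (G(x) = (-148 + x)/((2*x)) = (-148 + x)*(1/(2*x)) = (-148 + x)/(2*x))
46295/34355 - 20685/G(59) = 46295/34355 - 20685*118/(-148 + 59) = 46295*(1/34355) - 20685/((1/2)*(1/59)*(-89)) = 9259/6871 - 20685/(-89/118) = 9259/6871 - 20685*(-118/89) = 9259/6871 + 2440830/89 = 16771766981/611519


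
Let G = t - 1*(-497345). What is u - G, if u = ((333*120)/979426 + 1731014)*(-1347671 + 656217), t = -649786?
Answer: -586145535746251315/489713 ≈ -1.1969e+12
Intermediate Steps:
G = -152441 (G = -649786 - 1*(-497345) = -649786 + 497345 = -152441)
u = -586145610398590748/489713 (u = (39960*(1/979426) + 1731014)*(-691454) = (19980/489713 + 1731014)*(-691454) = (847700078962/489713)*(-691454) = -586145610398590748/489713 ≈ -1.1969e+12)
u - G = -586145610398590748/489713 - 1*(-152441) = -586145610398590748/489713 + 152441 = -586145535746251315/489713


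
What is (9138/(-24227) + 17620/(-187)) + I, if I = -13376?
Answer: -61027874370/4530449 ≈ -13471.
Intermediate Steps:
(9138/(-24227) + 17620/(-187)) + I = (9138/(-24227) + 17620/(-187)) - 13376 = (9138*(-1/24227) + 17620*(-1/187)) - 13376 = (-9138/24227 - 17620/187) - 13376 = -428588546/4530449 - 13376 = -61027874370/4530449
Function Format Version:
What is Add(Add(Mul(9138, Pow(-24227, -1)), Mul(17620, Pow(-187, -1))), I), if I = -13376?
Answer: Rational(-61027874370, 4530449) ≈ -13471.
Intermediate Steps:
Add(Add(Mul(9138, Pow(-24227, -1)), Mul(17620, Pow(-187, -1))), I) = Add(Add(Mul(9138, Pow(-24227, -1)), Mul(17620, Pow(-187, -1))), -13376) = Add(Add(Mul(9138, Rational(-1, 24227)), Mul(17620, Rational(-1, 187))), -13376) = Add(Add(Rational(-9138, 24227), Rational(-17620, 187)), -13376) = Add(Rational(-428588546, 4530449), -13376) = Rational(-61027874370, 4530449)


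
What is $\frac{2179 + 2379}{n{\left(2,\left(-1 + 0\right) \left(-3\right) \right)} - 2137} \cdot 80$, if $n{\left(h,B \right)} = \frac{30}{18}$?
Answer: $- \frac{546960}{3203} \approx -170.76$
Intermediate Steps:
$n{\left(h,B \right)} = \frac{5}{3}$ ($n{\left(h,B \right)} = 30 \cdot \frac{1}{18} = \frac{5}{3}$)
$\frac{2179 + 2379}{n{\left(2,\left(-1 + 0\right) \left(-3\right) \right)} - 2137} \cdot 80 = \frac{2179 + 2379}{\frac{5}{3} - 2137} \cdot 80 = \frac{4558}{- \frac{6406}{3}} \cdot 80 = 4558 \left(- \frac{3}{6406}\right) 80 = \left(- \frac{6837}{3203}\right) 80 = - \frac{546960}{3203}$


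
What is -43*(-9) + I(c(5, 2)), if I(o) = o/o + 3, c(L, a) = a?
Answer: 391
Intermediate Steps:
I(o) = 4 (I(o) = 1 + 3 = 4)
-43*(-9) + I(c(5, 2)) = -43*(-9) + 4 = 387 + 4 = 391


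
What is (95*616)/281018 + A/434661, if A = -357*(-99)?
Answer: 5894730149/20357927483 ≈ 0.28955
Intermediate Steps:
A = 35343
(95*616)/281018 + A/434661 = (95*616)/281018 + 35343/434661 = 58520*(1/281018) + 35343*(1/434661) = 29260/140509 + 11781/144887 = 5894730149/20357927483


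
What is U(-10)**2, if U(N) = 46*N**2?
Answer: 21160000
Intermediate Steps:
U(-10)**2 = (46*(-10)**2)**2 = (46*100)**2 = 4600**2 = 21160000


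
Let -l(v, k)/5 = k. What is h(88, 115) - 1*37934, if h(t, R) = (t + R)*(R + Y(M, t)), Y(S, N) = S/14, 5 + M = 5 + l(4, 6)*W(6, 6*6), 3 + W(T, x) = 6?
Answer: -15894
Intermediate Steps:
l(v, k) = -5*k
W(T, x) = 3 (W(T, x) = -3 + 6 = 3)
M = -90 (M = -5 + (5 - 5*6*3) = -5 + (5 - 30*3) = -5 + (5 - 90) = -5 - 85 = -90)
Y(S, N) = S/14 (Y(S, N) = S*(1/14) = S/14)
h(t, R) = (-45/7 + R)*(R + t) (h(t, R) = (t + R)*(R + (1/14)*(-90)) = (R + t)*(R - 45/7) = (R + t)*(-45/7 + R) = (-45/7 + R)*(R + t))
h(88, 115) - 1*37934 = (115² - 45/7*115 - 45/7*88 + 115*88) - 1*37934 = (13225 - 5175/7 - 3960/7 + 10120) - 37934 = 22040 - 37934 = -15894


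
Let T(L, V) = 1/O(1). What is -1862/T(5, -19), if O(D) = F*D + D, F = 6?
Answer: -13034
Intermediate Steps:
O(D) = 7*D (O(D) = 6*D + D = 7*D)
T(L, V) = 1/7 (T(L, V) = 1/(7*1) = 1/7)
-1862/T(5, -19) = -1862/1/7 = -1862*7 = -13034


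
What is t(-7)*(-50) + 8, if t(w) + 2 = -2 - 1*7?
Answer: 558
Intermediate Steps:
t(w) = -11 (t(w) = -2 + (-2 - 1*7) = -2 + (-2 - 7) = -2 - 9 = -11)
t(-7)*(-50) + 8 = -11*(-50) + 8 = 550 + 8 = 558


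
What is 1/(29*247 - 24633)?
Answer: -1/17470 ≈ -5.7241e-5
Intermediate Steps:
1/(29*247 - 24633) = 1/(7163 - 24633) = 1/(-17470) = -1/17470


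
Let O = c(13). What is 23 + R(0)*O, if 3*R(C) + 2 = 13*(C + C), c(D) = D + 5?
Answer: 11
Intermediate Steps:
c(D) = 5 + D
O = 18 (O = 5 + 13 = 18)
R(C) = -⅔ + 26*C/3 (R(C) = -⅔ + (13*(C + C))/3 = -⅔ + (13*(2*C))/3 = -⅔ + (26*C)/3 = -⅔ + 26*C/3)
23 + R(0)*O = 23 + (-⅔ + (26/3)*0)*18 = 23 + (-⅔ + 0)*18 = 23 - ⅔*18 = 23 - 12 = 11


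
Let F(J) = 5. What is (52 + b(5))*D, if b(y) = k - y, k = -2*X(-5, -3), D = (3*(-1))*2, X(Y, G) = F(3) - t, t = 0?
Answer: -222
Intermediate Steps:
X(Y, G) = 5 (X(Y, G) = 5 - 1*0 = 5 + 0 = 5)
D = -6 (D = -3*2 = -6)
k = -10 (k = -2*5 = -10)
b(y) = -10 - y
(52 + b(5))*D = (52 + (-10 - 1*5))*(-6) = (52 + (-10 - 5))*(-6) = (52 - 15)*(-6) = 37*(-6) = -222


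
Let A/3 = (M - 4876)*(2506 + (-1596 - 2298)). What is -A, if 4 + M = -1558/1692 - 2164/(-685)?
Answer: -1961737899674/96585 ≈ -2.0311e+7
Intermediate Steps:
M = -1020911/579510 (M = -4 + (-1558/1692 - 2164/(-685)) = -4 + (-1558*1/1692 - 2164*(-1/685)) = -4 + (-779/846 + 2164/685) = -4 + 1297129/579510 = -1020911/579510 ≈ -1.7617)
A = 1961737899674/96585 (A = 3*((-1020911/579510 - 4876)*(2506 + (-1596 - 2298))) = 3*(-2826711671*(2506 - 3894)/579510) = 3*(-2826711671/579510*(-1388)) = 3*(1961737899674/289755) = 1961737899674/96585 ≈ 2.0311e+7)
-A = -1*1961737899674/96585 = -1961737899674/96585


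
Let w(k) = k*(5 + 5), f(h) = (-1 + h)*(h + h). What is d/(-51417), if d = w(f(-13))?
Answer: -3640/51417 ≈ -0.070794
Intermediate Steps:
f(h) = 2*h*(-1 + h) (f(h) = (-1 + h)*(2*h) = 2*h*(-1 + h))
w(k) = 10*k (w(k) = k*10 = 10*k)
d = 3640 (d = 10*(2*(-13)*(-1 - 13)) = 10*(2*(-13)*(-14)) = 10*364 = 3640)
d/(-51417) = 3640/(-51417) = 3640*(-1/51417) = -3640/51417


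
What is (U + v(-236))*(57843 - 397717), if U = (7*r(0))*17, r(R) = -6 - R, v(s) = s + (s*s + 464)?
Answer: -18764443540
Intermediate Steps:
v(s) = 464 + s + s**2 (v(s) = s + (s**2 + 464) = s + (464 + s**2) = 464 + s + s**2)
U = -714 (U = (7*(-6 - 1*0))*17 = (7*(-6 + 0))*17 = (7*(-6))*17 = -42*17 = -714)
(U + v(-236))*(57843 - 397717) = (-714 + (464 - 236 + (-236)**2))*(57843 - 397717) = (-714 + (464 - 236 + 55696))*(-339874) = (-714 + 55924)*(-339874) = 55210*(-339874) = -18764443540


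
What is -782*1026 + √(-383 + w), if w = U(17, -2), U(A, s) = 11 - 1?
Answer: -802332 + I*√373 ≈ -8.0233e+5 + 19.313*I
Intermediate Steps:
U(A, s) = 10
w = 10
-782*1026 + √(-383 + w) = -782*1026 + √(-383 + 10) = -802332 + √(-373) = -802332 + I*√373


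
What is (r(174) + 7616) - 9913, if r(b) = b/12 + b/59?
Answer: -268987/118 ≈ -2279.6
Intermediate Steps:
r(b) = 71*b/708 (r(b) = b*(1/12) + b*(1/59) = b/12 + b/59 = 71*b/708)
(r(174) + 7616) - 9913 = ((71/708)*174 + 7616) - 9913 = (2059/118 + 7616) - 9913 = 900747/118 - 9913 = -268987/118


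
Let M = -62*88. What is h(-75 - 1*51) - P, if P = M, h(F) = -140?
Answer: 5316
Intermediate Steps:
M = -5456
P = -5456
h(-75 - 1*51) - P = -140 - 1*(-5456) = -140 + 5456 = 5316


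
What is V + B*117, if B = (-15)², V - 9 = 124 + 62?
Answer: 26520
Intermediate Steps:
V = 195 (V = 9 + (124 + 62) = 9 + 186 = 195)
B = 225
V + B*117 = 195 + 225*117 = 195 + 26325 = 26520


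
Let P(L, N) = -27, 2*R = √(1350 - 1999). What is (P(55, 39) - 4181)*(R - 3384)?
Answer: 14239872 - 2104*I*√649 ≈ 1.424e+7 - 53600.0*I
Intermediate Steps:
R = I*√649/2 (R = √(1350 - 1999)/2 = √(-649)/2 = (I*√649)/2 = I*√649/2 ≈ 12.738*I)
(P(55, 39) - 4181)*(R - 3384) = (-27 - 4181)*(I*√649/2 - 3384) = -4208*(-3384 + I*√649/2) = 14239872 - 2104*I*√649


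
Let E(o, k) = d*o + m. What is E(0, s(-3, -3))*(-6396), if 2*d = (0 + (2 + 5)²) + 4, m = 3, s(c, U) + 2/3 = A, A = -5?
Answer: -19188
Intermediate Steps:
s(c, U) = -17/3 (s(c, U) = -⅔ - 5 = -17/3)
d = 53/2 (d = ((0 + (2 + 5)²) + 4)/2 = ((0 + 7²) + 4)/2 = ((0 + 49) + 4)/2 = (49 + 4)/2 = (½)*53 = 53/2 ≈ 26.500)
E(o, k) = 3 + 53*o/2 (E(o, k) = 53*o/2 + 3 = 3 + 53*o/2)
E(0, s(-3, -3))*(-6396) = (3 + (53/2)*0)*(-6396) = (3 + 0)*(-6396) = 3*(-6396) = -19188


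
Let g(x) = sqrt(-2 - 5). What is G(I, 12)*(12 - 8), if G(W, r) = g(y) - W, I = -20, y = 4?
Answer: 80 + 4*I*sqrt(7) ≈ 80.0 + 10.583*I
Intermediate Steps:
g(x) = I*sqrt(7) (g(x) = sqrt(-7) = I*sqrt(7))
G(W, r) = -W + I*sqrt(7) (G(W, r) = I*sqrt(7) - W = -W + I*sqrt(7))
G(I, 12)*(12 - 8) = (-1*(-20) + I*sqrt(7))*(12 - 8) = (20 + I*sqrt(7))*4 = 80 + 4*I*sqrt(7)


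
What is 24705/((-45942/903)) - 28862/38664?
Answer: -71988855697/148025124 ≈ -486.33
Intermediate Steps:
24705/((-45942/903)) - 28862/38664 = 24705/((-45942*1/903)) - 28862*1/38664 = 24705/(-15314/301) - 14431/19332 = 24705*(-301/15314) - 14431/19332 = -7436205/15314 - 14431/19332 = -71988855697/148025124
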